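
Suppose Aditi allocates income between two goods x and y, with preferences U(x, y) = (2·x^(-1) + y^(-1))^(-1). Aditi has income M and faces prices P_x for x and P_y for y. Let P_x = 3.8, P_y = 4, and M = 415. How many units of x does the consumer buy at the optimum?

From the CES first-order condition, 2·(y/x)^(2) = P_x/P_y.
Hence y/x = ((1/2)·P_x/P_y)^(1/(2)), i.e. raised to the 0.5 power.
With the ratio pinned down, the budget gives x* = M/(P_x + P_y·(y/x)) and y* = (y/x)·x*.
Numerically y/x = 0.689202, so x* = 415/(3.8 + 4·0.689202) = 63.293.

x* = 63.293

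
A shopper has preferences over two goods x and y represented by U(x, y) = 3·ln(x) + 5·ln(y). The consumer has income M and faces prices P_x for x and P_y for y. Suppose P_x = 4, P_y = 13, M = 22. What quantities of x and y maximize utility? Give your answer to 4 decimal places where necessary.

x* = 2.0625, y* = 1.0577

Demand: x*(P_x,P_y,M) = 0.375·M/P_x and y* = 0.625·M/P_y.
At P_x=4, P_y=13, M=22: x* = 0.375·22/4 = 2.0625, y* = 1.0577.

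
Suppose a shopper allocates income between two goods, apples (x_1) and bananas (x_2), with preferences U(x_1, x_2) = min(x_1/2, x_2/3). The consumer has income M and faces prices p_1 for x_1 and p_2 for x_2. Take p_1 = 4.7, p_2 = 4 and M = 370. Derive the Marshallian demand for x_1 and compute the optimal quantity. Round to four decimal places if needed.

Leontief preferences: the optimum is at the kink where x_1/2 = x_2/3, i.e. x_2 = (3/2)·x_1.
Budget: p_1·x_1 + p_2·(3/2)·x_1 = M, so (2·p_1 + 3·p_2)·x_1 = 2·M.
Demand: x_1*(p_1,p_2,M) = 2·M/(2·p_1 + 3·p_2), x_2* = 3·M/(2·p_1 + 3·p_2).
Here 2·4.7 + 3·4 = 21.4, giving x_1* = 34.5794.

x_1* = 34.5794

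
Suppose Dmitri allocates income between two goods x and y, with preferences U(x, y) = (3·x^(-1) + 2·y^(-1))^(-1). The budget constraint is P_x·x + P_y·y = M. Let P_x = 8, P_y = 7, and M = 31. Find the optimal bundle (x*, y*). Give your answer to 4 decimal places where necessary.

MU_x ∝ 3·x^(-2), MU_y ∝ 2·y^(-2), so MRS = (3/2)·(y/x)^(2) = P_x/P_y.
Hence y/x = ((2/3)·P_x/P_y)^(1/(2)), i.e. raised to the 0.5 power.
Substitute y = (y/x)·x into the budget: x* = M/(P_x + P_y·(y/x)).
Numerically y/x = 0.872872, so x* = 31/(8 + 7·0.872872) = 2.197 and y* = 0.872872·2.197 = 1.9177.

x* = 2.197, y* = 1.9177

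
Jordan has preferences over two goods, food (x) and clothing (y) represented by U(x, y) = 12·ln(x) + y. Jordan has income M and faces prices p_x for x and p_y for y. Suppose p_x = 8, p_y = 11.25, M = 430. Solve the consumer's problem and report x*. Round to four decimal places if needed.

x* = 16.875

MU_x = 12/x, MU_y = 1. Tangency: 12/x = p_x/p_y.
So x*(p_x,p_y) = 12·p_y/p_x, independent of income; and y* = (M − 12·p_y)/p_y.
At the given prices: x* = 12·11.25/8 = 16.875.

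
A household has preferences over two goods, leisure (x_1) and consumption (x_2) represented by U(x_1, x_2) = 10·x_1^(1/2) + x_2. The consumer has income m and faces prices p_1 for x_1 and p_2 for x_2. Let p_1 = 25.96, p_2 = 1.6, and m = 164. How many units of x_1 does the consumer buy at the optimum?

Utility is quasi-linear in x_2; the FOC for x_1 is 5/√x_1 = p_1/p_2.
Thus x_1* = (5·p_2/p_1)² — independent of m — with the rest of income spent on x_2.
Plugging in: x_1* = (5·1.6/25.96)² = 0.095.

x_1* = 0.095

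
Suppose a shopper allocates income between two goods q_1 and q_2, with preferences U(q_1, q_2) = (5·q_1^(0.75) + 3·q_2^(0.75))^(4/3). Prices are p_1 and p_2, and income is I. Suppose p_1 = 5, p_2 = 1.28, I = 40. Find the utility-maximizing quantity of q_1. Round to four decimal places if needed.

From the CES first-order condition, (5/3)·(q_2/q_1)^(0.25) = p_1/p_2.
Solve for the ratio: q_2/q_1 = [(3/5)·p_1/p_2]^(4).
Substitute q_2 = (q_2/q_1)·q_1 into the budget: q_1* = I/(p_1 + p_2·(q_2/q_1)).
Numerically q_2/q_1 = 30.174851, so q_1* = 40/(5 + 1.28·30.174851) = 0.9169.

q_1* = 0.9169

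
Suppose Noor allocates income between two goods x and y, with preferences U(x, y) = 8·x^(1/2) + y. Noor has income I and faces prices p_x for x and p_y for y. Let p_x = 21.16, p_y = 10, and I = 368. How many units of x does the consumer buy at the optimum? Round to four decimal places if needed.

x* = 3.5735

Set MRS = p_x/p_y: 4·x^(−1/2) = p_x/p_y.
Solve: √x = 4·p_y/p_x, so x*(p_x,p_y) = (4·p_y/p_x)², and y* = (I − p_x·x*)/p_y.
Plugging in: x* = (4·10/21.16)² = 3.5735.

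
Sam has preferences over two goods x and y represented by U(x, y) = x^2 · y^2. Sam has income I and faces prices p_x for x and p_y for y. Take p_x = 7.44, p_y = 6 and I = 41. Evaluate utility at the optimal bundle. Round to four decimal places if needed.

V = 88.6272

Demand: x*(p_x,p_y,I) = 0.5·I/p_x and y* = 0.5·I/p_y.
At p_x=7.44, p_y=6, I=41: x* = 0.5·41/7.44 = 2.7554, y* = 3.4167.
Utility at the optimum: U(2.7554, 3.4167) = 88.6272.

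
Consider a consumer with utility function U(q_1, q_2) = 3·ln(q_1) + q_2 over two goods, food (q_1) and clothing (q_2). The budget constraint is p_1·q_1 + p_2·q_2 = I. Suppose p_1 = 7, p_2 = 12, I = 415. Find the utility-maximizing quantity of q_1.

Set MRS = p_1/p_2: (3/q_1)/1 = p_1/p_2.
So q_1*(p_1,p_2) = 3·p_2/p_1, independent of income; and q_2* = (I − 3·p_2)/p_2.
At the given prices: q_1* = 3·12/7 = 5.1429.

q_1* = 5.1429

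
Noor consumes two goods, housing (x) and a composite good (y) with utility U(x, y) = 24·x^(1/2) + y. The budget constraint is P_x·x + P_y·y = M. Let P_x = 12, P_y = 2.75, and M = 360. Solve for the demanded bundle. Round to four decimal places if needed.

MU_x = 12/√x, MU_y = 1. Tangency: 12/√x = P_x/P_y.
Solve: √x = 12·P_y/P_x, so x*(P_x,P_y) = (12·P_y/P_x)², and y* = (M − P_x·x*)/P_y.
Plugging in: x* = (12·2.75/12)² = 7.5625, y* = 97.9091.

x* = 7.5625, y* = 97.9091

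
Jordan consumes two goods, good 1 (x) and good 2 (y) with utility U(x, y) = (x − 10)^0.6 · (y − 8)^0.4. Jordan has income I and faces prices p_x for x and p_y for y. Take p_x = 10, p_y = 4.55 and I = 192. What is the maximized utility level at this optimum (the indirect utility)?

V = 3.8867

This is Cobb-Douglas in (x−10, y−8): tangency gives 0.6·p_y·(y−8) = 0.4·p_x·(x−10).
Substituting into the budget: x* = 10 + 0.6·(I − 10·p_x − 8·p_y)/p_x, and y* = 8 + 0.4·(…)/p_y.
Discretionary income = 192 − 10·10 − 8·4.55 = 55.6; x* = 10 + 0.6·55.6/10 = 13.336; y* = 8 + 0.4·55.6/4.55 = 12.8879.
Utility at the optimum: U(13.336, 12.8879) = 3.8867.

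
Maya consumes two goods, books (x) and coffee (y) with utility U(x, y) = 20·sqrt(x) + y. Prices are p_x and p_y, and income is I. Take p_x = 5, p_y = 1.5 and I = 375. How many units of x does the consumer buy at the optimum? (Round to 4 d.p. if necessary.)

x* = 9

MU_x = 10/√x, MU_y = 1. Tangency: 10/√x = p_x/p_y.
Solve: √x = 10·p_y/p_x, so x*(p_x,p_y) = (10·p_y/p_x)², and y* = (I − p_x·x*)/p_y.
Plugging in: x* = (10·1.5/5)² = 9.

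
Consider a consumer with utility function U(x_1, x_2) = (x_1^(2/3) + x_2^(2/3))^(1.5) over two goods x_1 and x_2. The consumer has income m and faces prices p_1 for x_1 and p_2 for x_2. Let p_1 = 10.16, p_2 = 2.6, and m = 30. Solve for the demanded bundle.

x_1* = 0.1815, x_2* = 10.8293

From the CES first-order condition, (x_2/x_1)^(1/3) = p_1/p_2.
Hence x_2/x_1 = (p_1/p_2)^(1/(1/3)), i.e. raised to the 3 power.
With the ratio pinned down, the budget gives x_1* = m/(p_1 + p_2·(x_2/x_1)) and x_2* = (x_2/x_1)·x_1*.
Numerically x_2/x_1 = 59.670693, so x_1* = 30/(10.16 + 2.6·59.670693) = 0.1815 and x_2* = 59.670693·0.1815 = 10.8293.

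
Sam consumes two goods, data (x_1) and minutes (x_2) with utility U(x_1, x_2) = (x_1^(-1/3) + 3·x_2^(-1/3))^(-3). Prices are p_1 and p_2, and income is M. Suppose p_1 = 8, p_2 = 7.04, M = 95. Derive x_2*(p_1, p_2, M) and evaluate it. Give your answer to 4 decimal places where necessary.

MU_x_1 ∝ x_1^(-4/3), MU_x_2 ∝ 3·x_2^(-4/3), so MRS = (1/3)·(x_2/x_1)^(4/3) = p_1/p_2.
Hence x_2/x_1 = (3·p_1/p_2)^(1/(4/3)), i.e. raised to the 0.75 power.
With the ratio pinned down, the budget gives x_1* = M/(p_1 + p_2·(x_2/x_1)) and x_2* = (x_2/x_1)·x_1*.
Numerically x_2/x_1 = 2.508874, so x_1* = 95/(8 + 7.04·2.508874) = 3.7019 and x_2* = 2.508874·3.7019 = 9.2876.

x_2* = 9.2876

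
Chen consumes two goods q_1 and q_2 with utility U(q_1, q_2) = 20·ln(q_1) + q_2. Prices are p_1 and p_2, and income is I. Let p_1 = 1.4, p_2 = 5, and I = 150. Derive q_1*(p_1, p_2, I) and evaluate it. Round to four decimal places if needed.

q_1* = 71.4286

MU_q_1 = 20/q_1, MU_q_2 = 1. Tangency: 20/q_1 = p_1/p_2.
So q_1*(p_1,p_2) = 20·p_2/p_1, independent of income; and q_2* = (I − 20·p_2)/p_2.
At the given prices: q_1* = 20·5/1.4 = 71.4286.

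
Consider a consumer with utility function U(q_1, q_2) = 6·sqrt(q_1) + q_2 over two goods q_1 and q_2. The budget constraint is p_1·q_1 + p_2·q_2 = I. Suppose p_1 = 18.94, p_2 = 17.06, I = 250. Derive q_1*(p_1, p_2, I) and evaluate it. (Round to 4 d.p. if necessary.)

MU_q_1 = 3/√q_1, MU_q_2 = 1. Tangency: 3/√q_1 = p_1/p_2.
Solve: √q_1 = 3·p_2/p_1, so q_1*(p_1,p_2) = (3·p_2/p_1)², and q_2* = (I − p_1·q_1*)/p_2.
Plugging in: q_1* = (3·17.06/18.94)² = 7.302.

q_1* = 7.302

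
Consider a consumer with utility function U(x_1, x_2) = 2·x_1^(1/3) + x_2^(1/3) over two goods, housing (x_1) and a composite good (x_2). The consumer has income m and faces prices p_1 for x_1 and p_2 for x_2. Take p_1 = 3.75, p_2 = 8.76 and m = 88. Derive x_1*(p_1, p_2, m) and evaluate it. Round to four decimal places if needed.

With the ratio pinned down, the budget gives x_1* = m/(p_1 + p_2·(x_2/x_1)) and x_2* = (x_2/x_1)·x_1*.
Numerically x_2/x_1 = 0.099025, so x_1* = 88/(3.75 + 8.76·0.099025) = 19.0581.

x_1* = 19.0581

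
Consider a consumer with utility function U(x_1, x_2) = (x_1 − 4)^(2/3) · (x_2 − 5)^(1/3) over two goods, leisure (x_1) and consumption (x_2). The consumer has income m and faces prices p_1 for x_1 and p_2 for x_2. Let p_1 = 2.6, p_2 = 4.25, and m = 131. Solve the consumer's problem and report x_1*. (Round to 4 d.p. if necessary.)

x_1* = 29.4744

MRS = 2·(x_2−5)/(x_1−4). Tangency with p_1/p_2 gives x_2−5 = (1/2)·(p_1/p_2)·(x_1−4).
After buying the subsistence bundle (4, 5), a share 2/3 of the remaining income goes to x_1: x_1* = 4 + 2/3·(m − 4p_1 − 5p_2)/p_1.
Discretionary income = 131 − 4·2.6 − 5·4.25 = 99.35; x_1* = 4 + 2/3·99.35/2.6 = 29.4744.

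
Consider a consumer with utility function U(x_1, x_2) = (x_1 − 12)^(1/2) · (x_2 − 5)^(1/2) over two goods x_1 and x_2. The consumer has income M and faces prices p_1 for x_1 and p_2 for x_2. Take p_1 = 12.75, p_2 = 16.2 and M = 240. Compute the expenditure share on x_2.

Let x_1' = x_1−12, x_2' = x_2−5. MRS = x_2'/x_1' = p_1/p_2.
Substituting into the budget: x_1* = 12 + 0.5·(M − 12·p_1 − 5·p_2)/p_1, and x_2* = 5 + 0.5·(…)/p_2.
Discretionary income = 240 − 12·12.75 − 5·16.2 = 6; x_1* = 12 + 0.5·6/12.75 = 12.2353; x_2* = 5 + 0.5·6/16.2 = 5.1852.
Expenditure on x_2: 16.2·5.1852 = 84; share = 0.35.

share on x_2 = 0.35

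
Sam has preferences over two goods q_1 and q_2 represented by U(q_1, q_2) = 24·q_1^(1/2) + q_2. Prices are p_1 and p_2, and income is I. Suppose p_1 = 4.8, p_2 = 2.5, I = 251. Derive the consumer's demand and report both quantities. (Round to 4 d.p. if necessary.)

MU_q_1 = 12/√q_1, MU_q_2 = 1. Tangency: 12/√q_1 = p_1/p_2.
Solve: √q_1 = 12·p_2/p_1, so q_1*(p_1,p_2) = (12·p_2/p_1)², and q_2* = (I − p_1·q_1*)/p_2.
Plugging in: q_1* = (12·2.5/4.8)² = 39.0625, q_2* = 25.4.

q_1* = 39.0625, q_2* = 25.4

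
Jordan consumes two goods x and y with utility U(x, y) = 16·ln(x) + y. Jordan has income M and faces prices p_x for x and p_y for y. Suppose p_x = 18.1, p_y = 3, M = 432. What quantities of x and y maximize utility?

x* = 2.6519, y* = 128

At the given prices: x* = 16·3/18.1 = 2.6519, and y* = 128.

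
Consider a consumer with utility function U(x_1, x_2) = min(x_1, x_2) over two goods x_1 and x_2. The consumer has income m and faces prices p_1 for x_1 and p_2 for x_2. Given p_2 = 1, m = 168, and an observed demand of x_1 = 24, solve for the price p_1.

Leontief preferences: the optimum is at the kink where x_1/1 = x_2/1, i.e. x_2 = x_1.
Budget: p_1·x_1 + p_2·x_1 = m, so (p_1 + p_2)·x_1 = m.
Demand: x_1*(p_1,p_2,m) = m/(p_1 + p_2), x_2* = m/(p_1 + p_2).
Set x_1* = 24 in the demand function and solve for p_1: p_1 = 6.

p_1 = 6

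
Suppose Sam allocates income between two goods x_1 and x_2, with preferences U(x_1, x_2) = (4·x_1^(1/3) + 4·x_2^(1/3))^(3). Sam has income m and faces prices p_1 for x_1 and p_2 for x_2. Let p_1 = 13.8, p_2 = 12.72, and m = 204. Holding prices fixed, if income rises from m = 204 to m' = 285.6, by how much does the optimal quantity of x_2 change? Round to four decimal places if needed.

Δx_2* = 3.2729

With the ratio pinned down, the budget gives x_1* = m/(p_1 + p_2·(x_2/x_1)) and x_2* = (x_2/x_1)·x_1*.
Numerically x_2/x_1 = 1.130025, so x_1* = 204/(13.8 + 12.72·1.130025) = 7.2407 and x_2* = 1.130025·7.2407 = 8.1822.
At m' = 285.6: x_2* = 11.4551. Change: 11.4551 − 8.1822 = 3.2729.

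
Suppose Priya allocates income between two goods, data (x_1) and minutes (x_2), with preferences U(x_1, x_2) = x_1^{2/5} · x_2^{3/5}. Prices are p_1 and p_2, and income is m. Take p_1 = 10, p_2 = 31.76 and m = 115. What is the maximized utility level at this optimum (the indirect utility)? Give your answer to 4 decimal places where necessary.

MU_x_1/MU_x_2 = (0.4·x_2)/(0.6·x_1); tangency sets this equal to p_1/p_2.
Rearranging, p_2·x_2 = (3/2)·p_1·x_1. Substituting into the budget gives p_1·x_1·(1 + (3/2)) = m.
Demand: x_1*(p_1,p_2,m) = 0.4·m/p_1 and x_2* = 0.6·m/p_2.
At p_1=10, p_2=31.76, m=115: x_1* = 0.4·115/10 = 4.6, x_2* = 2.1725.
Utility at the optimum: U(4.6, 2.1725) = 2.9328.

V = 2.9328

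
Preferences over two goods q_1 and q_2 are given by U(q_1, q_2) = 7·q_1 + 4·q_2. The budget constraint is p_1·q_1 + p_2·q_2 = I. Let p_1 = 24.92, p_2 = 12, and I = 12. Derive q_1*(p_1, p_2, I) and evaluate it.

q_1* = 0

Perfect substitutes: compare marginal utility per dollar. 7/p_1 vs 4/p_2 → 0.2809 vs 0.3333.
q_2 gives more utility per dollar, so spend all income on q_2: q_2* = I/p_2, q_1* = 0.
Numerically: q_1* = 0, q_2* = 1.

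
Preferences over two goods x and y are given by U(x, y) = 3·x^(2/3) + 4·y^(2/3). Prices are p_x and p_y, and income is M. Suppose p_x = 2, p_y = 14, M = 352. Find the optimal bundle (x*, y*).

x* = 167.8789, y* = 1.1602

Numerically y/x = 0.006911, so x* = 352/(2 + 14·0.006911) = 167.8789 and y* = 0.006911·167.8789 = 1.1602.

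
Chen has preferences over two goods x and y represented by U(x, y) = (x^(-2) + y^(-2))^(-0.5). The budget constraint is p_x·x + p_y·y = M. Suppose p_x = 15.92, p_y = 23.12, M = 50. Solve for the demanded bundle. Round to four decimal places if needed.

x* = 1.376, y* = 1.2151

MRS = MU_x/MU_y = (y/x)^(3). Set equal to p_x/p_y.
Solve for the ratio: y/x = [p_x/p_y]^(1/3).
With the ratio pinned down, the budget gives x* = M/(p_x + p_y·(y/x)) and y* = (y/x)·x*.
Numerically y/x = 0.88305, so x* = 50/(15.92 + 23.12·0.88305) = 1.376 and y* = 0.88305·1.376 = 1.2151.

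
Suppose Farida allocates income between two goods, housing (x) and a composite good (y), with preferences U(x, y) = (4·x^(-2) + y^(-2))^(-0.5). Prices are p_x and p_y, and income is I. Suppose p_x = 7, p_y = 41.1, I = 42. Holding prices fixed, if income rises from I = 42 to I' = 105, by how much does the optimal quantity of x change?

Δx* = 2.9506

With the ratio pinned down, the budget gives x* = I/(p_x + p_y·(y/x)) and y* = (y/x)·x*.
Numerically y/x = 0.349193, so x* = 42/(7 + 41.1·0.349193) = 1.967.
At I' = 105: x* = 4.9176. Change: 4.9176 − 1.967 = 2.9506.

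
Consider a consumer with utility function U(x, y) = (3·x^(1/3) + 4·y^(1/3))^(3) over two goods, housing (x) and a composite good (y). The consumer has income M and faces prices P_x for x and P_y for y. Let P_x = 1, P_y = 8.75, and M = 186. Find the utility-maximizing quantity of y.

y* = 7.2766

With the ratio pinned down, the budget gives x* = M/(P_x + P_y·(y/x)) and y* = (y/x)·x*.
Numerically y/x = 0.059483, so x* = 186/(1 + 8.75·0.059483) = 122.3298 and y* = 0.059483·122.3298 = 7.2766.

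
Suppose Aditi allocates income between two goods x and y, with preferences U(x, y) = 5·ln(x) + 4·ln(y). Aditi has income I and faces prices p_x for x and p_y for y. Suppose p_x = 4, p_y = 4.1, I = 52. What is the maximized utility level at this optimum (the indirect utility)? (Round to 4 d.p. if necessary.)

The MRS is (5/4)·y/x. Set MRS = p_x/p_y.
Rearranging, p_y·y = (4/5)·p_x·x. Substituting into the budget gives p_x·x·(1 + (4/5)) = I.
Demand: x*(p_x,p_y,I) = 5/9·I/p_x and y* = 4/9·I/p_y.
At p_x=4, p_y=4.1, I=52: x* = 5/9·52/4 = 7.2222, y* = 5.6369.
Utility at the optimum: U(7.2222, 5.6369) = 16.8031.

V = 16.8031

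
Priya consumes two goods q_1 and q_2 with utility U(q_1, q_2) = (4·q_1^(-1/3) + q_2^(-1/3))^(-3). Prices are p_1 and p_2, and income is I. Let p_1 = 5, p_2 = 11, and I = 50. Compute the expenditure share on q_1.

MU_q_1 ∝ 4·q_1^(-4/3), MU_q_2 ∝ q_2^(-4/3), so MRS = 4·(q_2/q_1)^(4/3) = p_1/p_2.
Hence q_2/q_1 = ((1/4)·p_1/p_2)^(1/(4/3)), i.e. raised to the 0.75 power.
Substitute q_2 = (q_2/q_1)·q_1 into the budget: q_1* = I/(p_1 + p_2·(q_2/q_1)).
Numerically q_2/q_1 = 0.195721, so q_1* = 50/(5 + 11·0.195721) = 6.9901 and q_2* = 0.195721·6.9901 = 1.3681.
Expenditure on q_1: 5·6.9901 = 34.9507; share = 0.699.

share on q_1 = 0.699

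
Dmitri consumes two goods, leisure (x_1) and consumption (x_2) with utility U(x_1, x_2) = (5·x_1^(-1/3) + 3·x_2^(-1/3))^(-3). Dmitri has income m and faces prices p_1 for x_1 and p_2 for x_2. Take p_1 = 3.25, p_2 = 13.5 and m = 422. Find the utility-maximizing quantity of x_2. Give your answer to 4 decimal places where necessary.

x_2* = 15.4178

MU_x_1 ∝ 5·x_1^(-4/3), MU_x_2 ∝ 3·x_2^(-4/3), so MRS = (5/3)·(x_2/x_1)^(4/3) = p_1/p_2.
Hence x_2/x_1 = ((3/5)·p_1/p_2)^(1/(4/3)), i.e. raised to the 0.75 power.
Substitute x_2 = (x_2/x_1)·x_1 into the budget: x_1* = m/(p_1 + p_2·(x_2/x_1)).
Numerically x_2/x_1 = 0.234302, so x_1* = 422/(3.25 + 13.5·0.234302) = 65.8031 and x_2* = 0.234302·65.8031 = 15.4178.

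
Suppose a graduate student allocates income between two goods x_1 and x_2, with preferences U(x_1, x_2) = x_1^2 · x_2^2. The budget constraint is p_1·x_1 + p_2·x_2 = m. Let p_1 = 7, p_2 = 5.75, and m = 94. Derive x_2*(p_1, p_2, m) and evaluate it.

x_2* = 8.1739

Tangency: MRS = x_2/x_1 = p_1/p_2.
So 2·p_2·x_2 = 2·p_1·x_1; combined with the budget, a share 0.5 of income goes to x_1.
Demand: x_1*(p_1,p_2,m) = 0.5·m/p_1 and x_2* = 0.5·m/p_2.
At p_1=7, p_2=5.75, m=94: x_2* = 0.5·94/5.75 = 8.1739.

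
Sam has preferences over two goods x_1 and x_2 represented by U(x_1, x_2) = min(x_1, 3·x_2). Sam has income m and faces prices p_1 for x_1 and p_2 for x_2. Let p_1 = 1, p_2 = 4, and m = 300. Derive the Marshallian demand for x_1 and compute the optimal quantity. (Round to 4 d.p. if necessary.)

x_1* = 128.5714

Demand: x_1*(p_1,p_2,m) = 3·m/(3·p_1 + p_2), x_2* = m/(3·p_1 + p_2).
Here 3·1 + 4 = 7, giving x_1* = 128.5714.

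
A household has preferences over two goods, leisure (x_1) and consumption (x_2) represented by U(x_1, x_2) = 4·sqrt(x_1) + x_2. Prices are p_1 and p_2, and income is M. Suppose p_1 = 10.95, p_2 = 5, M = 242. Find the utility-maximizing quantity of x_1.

x_1* = 0.834

Utility is quasi-linear in x_2; the FOC for x_1 is 2/√x_1 = p_1/p_2.
Solve: √x_1 = 2·p_2/p_1, so x_1*(p_1,p_2) = (2·p_2/p_1)², and x_2* = (M − p_1·x_1*)/p_2.
Plugging in: x_1* = (2·5/10.95)² = 0.834.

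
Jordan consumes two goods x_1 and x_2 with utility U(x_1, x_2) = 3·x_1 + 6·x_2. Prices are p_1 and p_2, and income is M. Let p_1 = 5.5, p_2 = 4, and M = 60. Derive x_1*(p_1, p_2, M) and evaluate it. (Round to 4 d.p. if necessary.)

x_1* = 0

x_2 gives more utility per dollar, so spend all income on x_2: x_2* = M/p_2, x_1* = 0.
Numerically: x_1* = 0, x_2* = 15.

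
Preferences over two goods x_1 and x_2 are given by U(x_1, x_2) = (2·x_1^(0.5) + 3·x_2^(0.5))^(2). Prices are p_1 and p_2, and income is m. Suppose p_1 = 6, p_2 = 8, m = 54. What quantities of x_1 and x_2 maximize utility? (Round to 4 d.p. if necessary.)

MRS = MU_x_1/MU_x_2 = (2/3)·(x_2/x_1)^(0.5). Set equal to p_1/p_2.
Hence x_2/x_1 = ((3/2)·p_1/p_2)^(1/(0.5)), i.e. raised to the 2 power.
With the ratio pinned down, the budget gives x_1* = m/(p_1 + p_2·(x_2/x_1)) and x_2* = (x_2/x_1)·x_1*.
Numerically x_2/x_1 = 1.265625, so x_1* = 54/(6 + 8·1.265625) = 3.3488 and x_2* = 1.265625·3.3488 = 4.2384.

x_1* = 3.3488, x_2* = 4.2384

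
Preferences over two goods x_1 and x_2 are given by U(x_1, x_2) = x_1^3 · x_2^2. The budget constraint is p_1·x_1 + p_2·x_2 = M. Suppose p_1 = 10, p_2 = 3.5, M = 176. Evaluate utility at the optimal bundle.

V = 476432.0665

The MRS is (3/2)·x_2/x_1. Set MRS = p_1/p_2.
Rearranging, p_2·x_2 = (2/3)·p_1·x_1. Substituting into the budget gives p_1·x_1·(1 + (2/3)) = M.
Demand: x_1*(p_1,p_2,M) = 0.6·M/p_1 and x_2* = 0.4·M/p_2.
At p_1=10, p_2=3.5, M=176: x_1* = 0.6·176/10 = 10.56, x_2* = 20.1143.
Utility at the optimum: U(10.56, 20.1143) = 476432.0665.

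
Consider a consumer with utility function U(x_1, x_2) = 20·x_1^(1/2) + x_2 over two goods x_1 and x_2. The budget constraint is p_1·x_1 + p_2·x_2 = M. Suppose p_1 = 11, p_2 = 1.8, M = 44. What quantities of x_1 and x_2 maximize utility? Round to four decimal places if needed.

x_1* = 2.6777, x_2* = 8.0808

MU_x_1 = 10/√x_1, MU_x_2 = 1. Tangency: 10/√x_1 = p_1/p_2.
Solve: √x_1 = 10·p_2/p_1, so x_1*(p_1,p_2) = (10·p_2/p_1)², and x_2* = (M − p_1·x_1*)/p_2.
Plugging in: x_1* = (10·1.8/11)² = 2.6777, x_2* = 8.0808.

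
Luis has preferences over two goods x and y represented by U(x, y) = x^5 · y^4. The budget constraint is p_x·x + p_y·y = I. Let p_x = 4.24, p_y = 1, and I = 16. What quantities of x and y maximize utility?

Demand: x*(p_x,p_y,I) = 5/9·I/p_x and y* = 4/9·I/p_y.
At p_x=4.24, p_y=1, I=16: x* = 5/9·16/4.24 = 2.0964, y* = 7.1111.

x* = 2.0964, y* = 7.1111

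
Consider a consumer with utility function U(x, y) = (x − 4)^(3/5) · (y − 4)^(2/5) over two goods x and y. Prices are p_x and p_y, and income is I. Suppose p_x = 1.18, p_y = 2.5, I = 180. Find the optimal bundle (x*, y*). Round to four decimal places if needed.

x* = 88.0407, y* = 30.4448

This is Cobb-Douglas in (x−4, y−4): tangency gives 0.6·p_y·(y−4) = 0.4·p_x·(x−4).
Substituting into the budget: x* = 4 + 0.6·(I − 4·p_x − 4·p_y)/p_x, and y* = 4 + 0.4·(…)/p_y.
Discretionary income = 180 − 4·1.18 − 4·2.5 = 165.28; x* = 4 + 0.6·165.28/1.18 = 88.0407; y* = 4 + 0.4·165.28/2.5 = 30.4448.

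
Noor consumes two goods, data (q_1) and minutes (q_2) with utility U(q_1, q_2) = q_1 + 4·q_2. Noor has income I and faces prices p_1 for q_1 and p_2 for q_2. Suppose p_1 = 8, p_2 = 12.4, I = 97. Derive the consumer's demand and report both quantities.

q_1* = 0, q_2* = 7.8226

Perfect substitutes: compare marginal utility per dollar. 1/p_1 vs 4/p_2 → 0.125 vs 0.3226.
q_2 gives more utility per dollar, so spend all income on q_2: q_2* = I/p_2, q_1* = 0.
Numerically: q_1* = 0, q_2* = 7.8226.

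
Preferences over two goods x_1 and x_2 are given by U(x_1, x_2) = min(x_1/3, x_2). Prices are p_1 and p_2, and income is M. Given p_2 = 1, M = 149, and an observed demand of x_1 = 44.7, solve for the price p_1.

p_1 = 3

Leontief preferences: the optimum is at the kink where x_1/3 = x_2/1, i.e. x_2 = (1/3)·x_1.
Budget: p_1·x_1 + p_2·(1/3)·x_1 = M, so (3·p_1 + p_2)·x_1 = 3·M.
Demand: x_1*(p_1,p_2,M) = 3·M/(3·p_1 + p_2), x_2* = M/(3·p_1 + p_2).
Set x_1* = 44.7 in the demand function and solve for p_1: p_1 = 3.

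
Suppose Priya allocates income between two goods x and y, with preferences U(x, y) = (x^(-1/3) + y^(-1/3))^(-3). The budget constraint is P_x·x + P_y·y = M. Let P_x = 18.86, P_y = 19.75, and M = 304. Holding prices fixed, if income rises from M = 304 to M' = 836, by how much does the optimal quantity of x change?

Δx* = 14.0226

MU_x ∝ x^(-4/3), MU_y ∝ y^(-4/3), so MRS = (y/x)^(4/3) = P_x/P_y.
Solve for the ratio: y/x = [P_x/P_y]^(0.75).
Substitute y = (y/x)·x into the budget: x* = M/(P_x + P_y·(y/x)).
Numerically y/x = 0.966008, so x* = 304/(18.86 + 19.75·0.966008) = 8.0129.
At M' = 836: x* = 22.0356. Change: 22.0356 − 8.0129 = 14.0226.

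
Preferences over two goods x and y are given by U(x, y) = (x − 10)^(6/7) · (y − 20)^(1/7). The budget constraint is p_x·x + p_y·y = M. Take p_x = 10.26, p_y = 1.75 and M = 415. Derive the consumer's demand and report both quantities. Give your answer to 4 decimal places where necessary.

Discretionary income = 415 − 10·10.26 − 20·1.75 = 277.4; x* = 10 + 6/7·277.4/10.26 = 33.1746; y* = 20 + 1/7·277.4/1.75 = 42.6449.

x* = 33.1746, y* = 42.6449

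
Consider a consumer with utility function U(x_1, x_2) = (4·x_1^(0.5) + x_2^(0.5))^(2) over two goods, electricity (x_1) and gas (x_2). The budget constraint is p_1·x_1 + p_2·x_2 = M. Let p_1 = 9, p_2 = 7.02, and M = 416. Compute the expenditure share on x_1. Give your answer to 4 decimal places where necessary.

share on x_1 = 0.9258

MRS = MU_x_1/MU_x_2 = 4·(x_2/x_1)^(0.5). Set equal to p_1/p_2.
Solve for the ratio: x_2/x_1 = [(1/4)·p_1/p_2]^(2).
Substitute x_2 = (x_2/x_1)·x_1 into the budget: x_1* = M/(p_1 + p_2·(x_2/x_1)).
Numerically x_2/x_1 = 0.102728, so x_1* = 416/(9 + 7.02·0.102728) = 42.7933 and x_2* = 0.102728·42.7933 = 4.3961.
Expenditure on x_1: 9·42.7933 = 385.1395; share = 0.9258.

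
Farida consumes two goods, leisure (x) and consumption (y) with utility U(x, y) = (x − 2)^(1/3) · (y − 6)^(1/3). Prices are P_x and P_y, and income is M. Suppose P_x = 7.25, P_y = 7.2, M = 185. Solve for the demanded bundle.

Substituting into the budget: x* = 2 + 0.5·(M − 2·P_x − 6·P_y)/P_x, and y* = 6 + 0.5·(…)/P_y.
Discretionary income = 185 − 2·7.25 − 6·7.2 = 127.3; x* = 2 + 0.5·127.3/7.25 = 10.7793; y* = 6 + 0.5·127.3/7.2 = 14.8403.

x* = 10.7793, y* = 14.8403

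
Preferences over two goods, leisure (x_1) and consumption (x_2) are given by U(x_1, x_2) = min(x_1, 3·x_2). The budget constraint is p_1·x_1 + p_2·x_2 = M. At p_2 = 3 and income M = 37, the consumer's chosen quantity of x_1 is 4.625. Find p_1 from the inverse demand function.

p_1 = 7

Leontief preferences: the optimum is at the kink where x_1/3 = x_2/1, i.e. x_2 = (1/3)·x_1.
Budget: p_1·x_1 + p_2·(1/3)·x_1 = M, so (3·p_1 + p_2)·x_1 = 3·M.
Demand: x_1*(p_1,p_2,M) = 3·M/(3·p_1 + p_2), x_2* = M/(3·p_1 + p_2).
Set x_1* = 4.625 in the demand function and solve for p_1: p_1 = 7.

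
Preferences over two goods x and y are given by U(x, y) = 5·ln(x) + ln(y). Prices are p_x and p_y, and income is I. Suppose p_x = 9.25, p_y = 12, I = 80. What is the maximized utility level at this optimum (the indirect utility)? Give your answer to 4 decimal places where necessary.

V = 9.9808

Demand: x*(p_x,p_y,I) = 5/6·I/p_x and y* = 1/6·I/p_y.
At p_x=9.25, p_y=12, I=80: x* = 5/6·80/9.25 = 7.2072, y* = 1.1111.
Utility at the optimum: U(7.2072, 1.1111) = 9.9808.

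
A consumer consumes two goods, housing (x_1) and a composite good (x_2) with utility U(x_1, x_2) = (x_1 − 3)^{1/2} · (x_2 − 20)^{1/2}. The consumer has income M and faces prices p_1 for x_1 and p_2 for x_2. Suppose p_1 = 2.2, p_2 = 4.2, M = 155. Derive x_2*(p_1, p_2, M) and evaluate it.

Let x_1' = x_1−3, x_2' = x_2−20. MRS = x_2'/x_1' = p_1/p_2.
Substituting into the budget: x_1* = 3 + 0.5·(M − 3·p_1 − 20·p_2)/p_1, and x_2* = 20 + 0.5·(…)/p_2.
Discretionary income = 155 − 3·2.2 − 20·4.2 = 64.4; x_2* = 20 + 0.5·64.4/4.2 = 27.6667.

x_2* = 27.6667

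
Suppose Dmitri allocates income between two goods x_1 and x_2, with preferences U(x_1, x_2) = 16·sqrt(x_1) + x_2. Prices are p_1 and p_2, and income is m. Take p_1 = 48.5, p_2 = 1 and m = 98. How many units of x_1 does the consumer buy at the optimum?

Utility is quasi-linear in x_2; the FOC for x_1 is 8/√x_1 = p_1/p_2.
Thus x_1* = (8·p_2/p_1)² — independent of m — with the rest of income spent on x_2.
Plugging in: x_1* = (8·1/48.5)² = 0.0272.

x_1* = 0.0272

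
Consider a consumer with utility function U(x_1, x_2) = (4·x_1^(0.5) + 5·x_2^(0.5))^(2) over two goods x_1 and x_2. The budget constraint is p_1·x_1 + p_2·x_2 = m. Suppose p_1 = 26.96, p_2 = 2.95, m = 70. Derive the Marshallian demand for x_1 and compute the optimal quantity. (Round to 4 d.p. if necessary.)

x_1* = 0.1699

MRS = MU_x_1/MU_x_2 = (4/5)·(x_2/x_1)^(0.5). Set equal to p_1/p_2.
Hence x_2/x_1 = ((5/4)·p_1/p_2)^(1/(0.5)), i.e. raised to the 2 power.
With the ratio pinned down, the budget gives x_1* = m/(p_1 + p_2·(x_2/x_1)) and x_2* = (x_2/x_1)·x_1*.
Numerically x_2/x_1 = 130.50158, so x_1* = 70/(26.96 + 2.95·130.50158) = 0.1699.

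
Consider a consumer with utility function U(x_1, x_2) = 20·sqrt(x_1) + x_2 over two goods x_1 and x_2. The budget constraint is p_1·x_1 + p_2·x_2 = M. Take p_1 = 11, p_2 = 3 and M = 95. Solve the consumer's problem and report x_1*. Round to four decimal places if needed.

x_1* = 7.438

Utility is quasi-linear in x_2; the FOC for x_1 is 10/√x_1 = p_1/p_2.
Thus x_1* = (10·p_2/p_1)² — independent of M — with the rest of income spent on x_2.
Plugging in: x_1* = (10·3/11)² = 7.438.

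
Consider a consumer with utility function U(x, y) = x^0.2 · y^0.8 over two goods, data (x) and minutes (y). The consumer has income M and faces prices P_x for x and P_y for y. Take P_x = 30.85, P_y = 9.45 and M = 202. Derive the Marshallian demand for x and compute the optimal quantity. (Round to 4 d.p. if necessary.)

MU_x/MU_y = (0.2·y)/(0.8·x); tangency sets this equal to P_x/P_y.
Rearranging, P_y·y = 4·P_x·x. Substituting into the budget gives P_x·x·(1 + 4) = M.
Demand: x*(P_x,P_y,M) = 0.2·M/P_x and y* = 0.8·M/P_y.
At P_x=30.85, P_y=9.45, M=202: x* = 0.2·202/30.85 = 1.3096.

x* = 1.3096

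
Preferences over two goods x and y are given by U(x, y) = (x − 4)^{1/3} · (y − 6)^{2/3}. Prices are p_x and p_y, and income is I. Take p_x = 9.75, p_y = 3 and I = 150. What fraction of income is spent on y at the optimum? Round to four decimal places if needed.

share on y = 0.5333

Discretionary income = 150 − 4·9.75 − 6·3 = 93; x* = 4 + 1/3·93/9.75 = 7.1795; y* = 6 + 2/3·93/3 = 26.6667.
Expenditure on y: 3·26.6667 = 80; share = 0.5333.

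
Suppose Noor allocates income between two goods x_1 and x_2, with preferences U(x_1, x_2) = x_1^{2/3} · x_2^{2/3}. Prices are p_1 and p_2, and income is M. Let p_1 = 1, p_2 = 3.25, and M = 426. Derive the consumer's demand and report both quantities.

Demand: x_1*(p_1,p_2,M) = 0.5·M/p_1 and x_2* = 0.5·M/p_2.
At p_1=1, p_2=3.25, M=426: x_1* = 0.5·426/1 = 213, x_2* = 65.5385.

x_1* = 213, x_2* = 65.5385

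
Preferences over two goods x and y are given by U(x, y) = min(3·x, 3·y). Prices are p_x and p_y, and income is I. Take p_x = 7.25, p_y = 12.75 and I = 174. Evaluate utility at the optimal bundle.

V = 26.1

Leontief preferences: the optimum is at the kink where x/3 = y/3, i.e. y = x.
Budget: p_x·x + p_y·x = I, so (3·p_x + 3·p_y)·x = 3·I.
Demand: x*(p_x,p_y,I) = 3·I/(3·p_x + 3·p_y), y* = 3·I/(3·p_x + 3·p_y).
Here 3·7.25 + 3·12.75 = 60, giving x* = 8.7 and y* = 8.7.
Utility at the optimum: U(8.7, 8.7) = 26.1.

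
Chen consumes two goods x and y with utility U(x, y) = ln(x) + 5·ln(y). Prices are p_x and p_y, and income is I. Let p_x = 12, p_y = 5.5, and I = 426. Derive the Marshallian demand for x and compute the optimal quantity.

MU_x/MU_y = (y)/(5·x); tangency sets this equal to p_x/p_y.
Rearranging, p_y·y = 5·p_x·x. Substituting into the budget gives p_x·x·(1 + 5) = I.
Demand: x*(p_x,p_y,I) = 1/6·I/p_x and y* = 5/6·I/p_y.
At p_x=12, p_y=5.5, I=426: x* = 1/6·426/12 = 5.9167.

x* = 5.9167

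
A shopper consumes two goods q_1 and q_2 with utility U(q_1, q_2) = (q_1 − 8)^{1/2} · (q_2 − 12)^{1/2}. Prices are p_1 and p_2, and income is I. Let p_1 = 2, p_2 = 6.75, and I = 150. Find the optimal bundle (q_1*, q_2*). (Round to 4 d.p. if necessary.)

This is Cobb-Douglas in (q_1−8, q_2−12): tangency gives 0.5·p_2·(q_2−12) = 0.5·p_1·(q_1−8).
Substituting into the budget: q_1* = 8 + 0.5·(I − 8·p_1 − 12·p_2)/p_1, and q_2* = 12 + 0.5·(…)/p_2.
Discretionary income = 150 − 8·2 − 12·6.75 = 53; q_1* = 8 + 0.5·53/2 = 21.25; q_2* = 12 + 0.5·53/6.75 = 15.9259.

q_1* = 21.25, q_2* = 15.9259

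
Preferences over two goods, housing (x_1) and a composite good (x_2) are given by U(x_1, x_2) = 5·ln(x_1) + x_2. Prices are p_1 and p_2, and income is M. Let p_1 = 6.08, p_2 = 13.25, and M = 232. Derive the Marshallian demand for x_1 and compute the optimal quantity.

x_1* = 10.8964

Set MRS = p_1/p_2: (5/x_1)/1 = p_1/p_2.
So x_1*(p_1,p_2) = 5·p_2/p_1, independent of income; and x_2* = (M − 5·p_2)/p_2.
At the given prices: x_1* = 5·13.25/6.08 = 10.8964.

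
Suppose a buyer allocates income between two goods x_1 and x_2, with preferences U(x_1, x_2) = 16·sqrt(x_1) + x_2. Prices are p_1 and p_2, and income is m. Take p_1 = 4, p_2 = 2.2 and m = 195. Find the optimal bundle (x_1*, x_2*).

Set MRS = p_1/p_2: 8·x_1^(−1/2) = p_1/p_2.
Thus x_1* = (8·p_2/p_1)² — independent of m — with the rest of income spent on x_2.
Plugging in: x_1* = (8·2.2/4)² = 19.36, x_2* = 53.4364.

x_1* = 19.36, x_2* = 53.4364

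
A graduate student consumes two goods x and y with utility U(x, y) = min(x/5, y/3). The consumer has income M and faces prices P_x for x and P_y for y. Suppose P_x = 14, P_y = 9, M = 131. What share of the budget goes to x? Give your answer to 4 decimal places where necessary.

With perfect complements, no substitution: consume in ratio x:y = 5:3.
Budget: P_x·x + P_y·(3/5)·x = M, so (5·P_x + 3·P_y)·x = 5·M.
Demand: x*(P_x,P_y,M) = 5·M/(5·P_x + 3·P_y), y* = 3·M/(5·P_x + 3·P_y).
Here 5·14 + 3·9 = 97, giving x* = 6.7526 and y* = 4.0515.
Expenditure on x: 14·6.7526 = 94.5361; share = 0.7216.

share on x = 0.7216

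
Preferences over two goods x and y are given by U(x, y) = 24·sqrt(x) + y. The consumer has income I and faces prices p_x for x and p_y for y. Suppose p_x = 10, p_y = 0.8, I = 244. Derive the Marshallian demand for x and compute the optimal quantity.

MU_x = 12/√x, MU_y = 1. Tangency: 12/√x = p_x/p_y.
Solve: √x = 12·p_y/p_x, so x*(p_x,p_y) = (12·p_y/p_x)², and y* = (I − p_x·x*)/p_y.
Plugging in: x* = (12·0.8/10)² = 0.9216.

x* = 0.9216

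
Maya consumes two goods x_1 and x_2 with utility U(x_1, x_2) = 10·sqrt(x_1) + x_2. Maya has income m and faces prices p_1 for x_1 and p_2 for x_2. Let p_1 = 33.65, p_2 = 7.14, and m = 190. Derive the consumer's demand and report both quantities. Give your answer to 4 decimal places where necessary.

x_1* = 1.1256, x_2* = 21.306

MU_x_1 = 5/√x_1, MU_x_2 = 1. Tangency: 5/√x_1 = p_1/p_2.
Solve: √x_1 = 5·p_2/p_1, so x_1*(p_1,p_2) = (5·p_2/p_1)², and x_2* = (m − p_1·x_1*)/p_2.
Plugging in: x_1* = (5·7.14/33.65)² = 1.1256, x_2* = 21.306.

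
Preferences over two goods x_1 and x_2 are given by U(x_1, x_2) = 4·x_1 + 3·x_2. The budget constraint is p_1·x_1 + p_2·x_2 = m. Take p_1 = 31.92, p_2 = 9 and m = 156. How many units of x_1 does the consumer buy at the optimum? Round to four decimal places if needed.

x_1* = 0

Perfect substitutes: compare marginal utility per dollar. 4/p_1 vs 3/p_2 → 0.1253 vs 0.3333.
x_2 gives more utility per dollar, so spend all income on x_2: x_2* = m/p_2, x_1* = 0.
Numerically: x_1* = 0, x_2* = 17.3333.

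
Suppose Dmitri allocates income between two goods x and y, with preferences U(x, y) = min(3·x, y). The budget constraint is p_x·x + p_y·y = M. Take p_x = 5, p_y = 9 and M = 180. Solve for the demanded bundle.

x* = 5.625, y* = 16.875

Demand: x*(p_x,p_y,M) = M/(p_x + 3·p_y), y* = 3·M/(p_x + 3·p_y).
Here 5 + 3·9 = 32, giving x* = 5.625 and y* = 16.875.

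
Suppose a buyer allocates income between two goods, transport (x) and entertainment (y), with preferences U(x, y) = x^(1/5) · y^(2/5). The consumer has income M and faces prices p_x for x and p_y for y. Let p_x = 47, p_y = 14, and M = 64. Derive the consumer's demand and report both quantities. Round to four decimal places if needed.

MU_x/MU_y = (0.2·y)/(0.4·x); tangency sets this equal to p_x/p_y.
Rearranging, p_y·y = 2·p_x·x. Substituting into the budget gives p_x·x·(1 + 2) = M.
Demand: x*(p_x,p_y,M) = 1/3·M/p_x and y* = 2/3·M/p_y.
At p_x=47, p_y=14, M=64: x* = 1/3·64/47 = 0.4539, y* = 3.0476.

x* = 0.4539, y* = 3.0476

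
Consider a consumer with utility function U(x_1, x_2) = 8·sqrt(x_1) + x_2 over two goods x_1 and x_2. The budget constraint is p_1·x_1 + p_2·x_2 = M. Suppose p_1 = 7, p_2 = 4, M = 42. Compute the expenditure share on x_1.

MU_x_1 = 4/√x_1, MU_x_2 = 1. Tangency: 4/√x_1 = p_1/p_2.
Thus x_1* = (4·p_2/p_1)² — independent of M — with the rest of income spent on x_2.
Plugging in: x_1* = (4·4/7)² = 5.2245, x_2* = 1.3571.
Expenditure on x_1: 7·5.2245 = 36.5714; share = 0.8707.

share on x_1 = 0.8707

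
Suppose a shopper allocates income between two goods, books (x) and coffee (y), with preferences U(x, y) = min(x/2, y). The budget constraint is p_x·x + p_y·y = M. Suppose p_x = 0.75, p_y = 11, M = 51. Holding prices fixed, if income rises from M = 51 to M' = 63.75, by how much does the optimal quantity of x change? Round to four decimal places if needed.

Δx* = 2.04

With perfect complements, no substitution: consume in ratio x:y = 2:1.
Budget: p_x·x + p_y·(1/2)·x = M, so (2·p_x + p_y)·x = 2·M.
Demand: x*(p_x,p_y,M) = 2·M/(2·p_x + p_y), y* = M/(2·p_x + p_y).
Here 2·0.75 + 11 = 12.5, giving x* = 8.16.
At M' = 63.75: x* = 10.2. Change: 10.2 − 8.16 = 2.04.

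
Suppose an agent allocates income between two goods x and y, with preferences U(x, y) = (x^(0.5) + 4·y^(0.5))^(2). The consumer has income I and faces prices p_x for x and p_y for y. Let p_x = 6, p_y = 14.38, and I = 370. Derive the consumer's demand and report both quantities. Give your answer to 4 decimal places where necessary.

Substitute y = (y/x)·x into the budget: x* = I/(p_x + p_y·(y/x)).
Numerically y/x = 2.78551, so x* = 370/(6 + 14.38·2.78551) = 8.0338 and y* = 2.78551·8.0338 = 22.3781.

x* = 8.0338, y* = 22.3781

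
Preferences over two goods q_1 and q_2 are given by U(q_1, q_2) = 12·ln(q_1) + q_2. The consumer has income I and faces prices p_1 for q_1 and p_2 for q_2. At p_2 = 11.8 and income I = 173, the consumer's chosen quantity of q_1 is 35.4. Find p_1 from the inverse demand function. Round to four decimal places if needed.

p_1 = 4

Set MRS = p_1/p_2: (12/q_1)/1 = p_1/p_2.
So q_1*(p_1,p_2) = 12·p_2/p_1, independent of income; and q_2* = (I − 12·p_2)/p_2.
Set q_1* = 35.4 in the demand function and solve for p_1: p_1 = 4.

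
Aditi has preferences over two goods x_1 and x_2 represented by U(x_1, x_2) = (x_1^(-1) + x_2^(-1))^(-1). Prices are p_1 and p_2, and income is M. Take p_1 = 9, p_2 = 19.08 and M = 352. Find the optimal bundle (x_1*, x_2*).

x_1* = 15.9246, x_2* = 10.937

MRS = MU_x_1/MU_x_2 = (x_2/x_1)^(2). Set equal to p_1/p_2.
Hence x_2/x_1 = (p_1/p_2)^(1/(2)), i.e. raised to the 0.5 power.
Substitute x_2 = (x_2/x_1)·x_1 into the budget: x_1* = M/(p_1 + p_2·(x_2/x_1)).
Numerically x_2/x_1 = 0.686803, so x_1* = 352/(9 + 19.08·0.686803) = 15.9246 and x_2* = 0.686803·15.9246 = 10.937.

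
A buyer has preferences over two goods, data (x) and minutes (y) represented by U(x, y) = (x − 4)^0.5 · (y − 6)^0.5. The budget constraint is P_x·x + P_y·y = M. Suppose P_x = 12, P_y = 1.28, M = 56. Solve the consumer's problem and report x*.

x* = 4.0133

MRS = (y−6)/(x−4). Tangency with P_x/P_y gives y−6 = (P_x/P_y)·(x−4).
Substituting into the budget: x* = 4 + 0.5·(M − 4·P_x − 6·P_y)/P_x, and y* = 6 + 0.5·(…)/P_y.
Discretionary income = 56 − 4·12 − 6·1.28 = 0.32; x* = 4 + 0.5·0.32/12 = 4.0133.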